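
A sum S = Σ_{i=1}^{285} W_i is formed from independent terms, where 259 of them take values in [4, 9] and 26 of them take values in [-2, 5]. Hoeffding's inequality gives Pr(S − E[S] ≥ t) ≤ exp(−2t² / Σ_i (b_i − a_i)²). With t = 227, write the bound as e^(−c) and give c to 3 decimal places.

Σ(b_i − a_i)² = 259·5² + 26·7² = 7749.
c = 2t² / 7749 = 2·227² / 7749 = 13.2995.

13.300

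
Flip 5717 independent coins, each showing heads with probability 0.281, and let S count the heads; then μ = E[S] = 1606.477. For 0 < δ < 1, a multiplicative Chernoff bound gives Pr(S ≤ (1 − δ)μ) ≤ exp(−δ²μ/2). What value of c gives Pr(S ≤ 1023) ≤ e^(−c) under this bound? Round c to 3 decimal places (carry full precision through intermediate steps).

Write 1023 = (1 − δ)μ, so δ = 1 − 1023/1606.477 = 0.3632028…
Then the exponent is δ²μ/2 = (μ − 1023)²/(2μ) = 105.960250.

105.960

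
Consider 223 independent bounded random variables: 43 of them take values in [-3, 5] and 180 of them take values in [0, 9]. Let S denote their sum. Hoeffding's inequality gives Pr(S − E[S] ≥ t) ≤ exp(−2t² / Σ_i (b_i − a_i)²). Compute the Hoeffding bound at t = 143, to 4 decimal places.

Σ(b_i − a_i)² = 43·8² + 180·9² = 17332.
Exponent = 2·143² / 17332 = 2.35968.
Bound = exp(−2.35968) = 0.09445.

0.0945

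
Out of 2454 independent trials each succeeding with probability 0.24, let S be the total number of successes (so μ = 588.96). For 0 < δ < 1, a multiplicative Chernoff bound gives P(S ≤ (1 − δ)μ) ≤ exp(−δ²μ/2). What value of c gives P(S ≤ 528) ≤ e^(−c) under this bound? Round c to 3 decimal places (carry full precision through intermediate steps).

3.155

Write 528 = (1 − δ)μ, so δ = 1 − 528/588.96 = 0.1035045…
Then the exponent is δ²μ/2 = (μ − 528)²/(2μ) = 3.154817.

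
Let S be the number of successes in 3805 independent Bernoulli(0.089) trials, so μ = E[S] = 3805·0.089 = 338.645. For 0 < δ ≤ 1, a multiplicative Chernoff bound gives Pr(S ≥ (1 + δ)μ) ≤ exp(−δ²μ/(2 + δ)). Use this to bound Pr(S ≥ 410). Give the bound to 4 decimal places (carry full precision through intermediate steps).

0.0011

Write 410 = (1 + δ)μ, so δ = 410/338.645 − 1 = 0.2107074…
Then the exponent is δ²μ/(2 + δ) = (410 − μ)² / (μ·(2 + δ)) = 6.801002.
Bound = exp(−6.801002) = 0.00111.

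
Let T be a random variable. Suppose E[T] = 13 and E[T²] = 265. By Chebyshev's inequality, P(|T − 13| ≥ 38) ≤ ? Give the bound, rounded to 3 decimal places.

Var(T) = E[T²] − (E[T])² = 265 − 169 = 96.
Chebyshev's inequality: P(|T − μ| ≥ t) ≤ Var(T)/t² = 96/1444 = 0.0665.

0.066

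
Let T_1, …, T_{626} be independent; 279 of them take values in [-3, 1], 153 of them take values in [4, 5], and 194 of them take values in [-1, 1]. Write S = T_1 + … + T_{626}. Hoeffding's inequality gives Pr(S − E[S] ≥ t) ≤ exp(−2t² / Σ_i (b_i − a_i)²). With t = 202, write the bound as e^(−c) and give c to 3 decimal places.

Σ(b_i − a_i)² = 279·4² + 153·1² + 194·2² = 5393.
c = 2t² / 5393 = 2·202² / 5393 = 15.1322.

15.132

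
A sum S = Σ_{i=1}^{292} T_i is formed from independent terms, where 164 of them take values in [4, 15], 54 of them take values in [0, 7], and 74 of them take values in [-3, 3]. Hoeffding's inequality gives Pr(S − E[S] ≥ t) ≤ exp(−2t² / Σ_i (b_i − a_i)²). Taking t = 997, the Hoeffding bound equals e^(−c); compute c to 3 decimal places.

Σ(b_i − a_i)² = 164·11² + 54·7² + 74·6² = 25154.
c = 2t² / 25154 = 2·997² / 25154 = 79.0339.

79.034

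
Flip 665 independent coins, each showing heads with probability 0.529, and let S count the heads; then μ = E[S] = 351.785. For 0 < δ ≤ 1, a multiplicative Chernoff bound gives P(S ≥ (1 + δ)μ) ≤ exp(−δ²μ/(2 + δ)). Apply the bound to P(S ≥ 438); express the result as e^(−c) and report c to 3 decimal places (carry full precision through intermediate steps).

Write 438 = (1 + δ)μ, so δ = 438/351.785 − 1 = 0.2450787…
Then the exponent is δ²μ/(2 + δ) = (438 − μ)² / (μ·(2 + δ)) = 9.411455.

9.411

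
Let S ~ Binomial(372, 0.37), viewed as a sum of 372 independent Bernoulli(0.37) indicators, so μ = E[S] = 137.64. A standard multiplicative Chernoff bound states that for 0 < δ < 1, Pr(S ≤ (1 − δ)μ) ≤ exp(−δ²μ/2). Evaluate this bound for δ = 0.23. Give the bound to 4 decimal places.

0.0262

Exponent = δ²μ/2 = 0.23²·137.64/2 = 3.6406.
Bound = exp(−3.6406) = 0.02624.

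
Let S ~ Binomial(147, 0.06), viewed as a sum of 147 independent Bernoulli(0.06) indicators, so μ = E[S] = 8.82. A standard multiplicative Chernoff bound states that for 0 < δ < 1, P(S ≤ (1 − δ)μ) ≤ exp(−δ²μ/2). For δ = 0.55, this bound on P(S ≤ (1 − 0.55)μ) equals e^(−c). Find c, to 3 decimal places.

1.334

c = δ²μ/2 = 0.55²·8.82/2 = 1.3340.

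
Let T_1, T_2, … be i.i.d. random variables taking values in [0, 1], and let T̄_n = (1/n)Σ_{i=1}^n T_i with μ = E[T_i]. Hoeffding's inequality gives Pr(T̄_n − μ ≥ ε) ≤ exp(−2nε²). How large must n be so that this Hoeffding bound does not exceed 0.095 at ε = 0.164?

Require exp(−2nε²) ≤ 0.095, i.e. 2nε² ≥ ln(1/0.095) = 2.353878.
So n ≥ 2.353878 / (2·0.164²) = 43.759.
The smallest integer n is 44.

44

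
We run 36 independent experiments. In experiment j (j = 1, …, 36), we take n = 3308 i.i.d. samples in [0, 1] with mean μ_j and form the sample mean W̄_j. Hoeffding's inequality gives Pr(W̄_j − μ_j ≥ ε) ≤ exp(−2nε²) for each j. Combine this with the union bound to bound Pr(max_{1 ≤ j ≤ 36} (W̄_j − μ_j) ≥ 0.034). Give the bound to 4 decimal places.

Per-experiment Hoeffding bound: exp(−2·3308·0.034²) = exp(−7.64810) = 0.00047695.
Union bound over 36 events: 36·0.00047695 = 0.01717.

0.0172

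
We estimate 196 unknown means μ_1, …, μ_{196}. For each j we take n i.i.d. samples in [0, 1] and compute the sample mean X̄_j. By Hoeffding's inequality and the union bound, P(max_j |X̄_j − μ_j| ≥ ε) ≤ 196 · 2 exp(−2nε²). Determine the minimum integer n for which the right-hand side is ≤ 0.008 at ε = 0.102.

520

Need 2·196·exp(−2nε²) ≤ 0.008, i.e. exp(−2nε²) ≤ 0.008/392.
So 2nε² ≥ ln(392/0.008) = 10.799576.
Hence n ≥ 10.799576/(2·0.102²) = 519.011.
The smallest integer n is 520.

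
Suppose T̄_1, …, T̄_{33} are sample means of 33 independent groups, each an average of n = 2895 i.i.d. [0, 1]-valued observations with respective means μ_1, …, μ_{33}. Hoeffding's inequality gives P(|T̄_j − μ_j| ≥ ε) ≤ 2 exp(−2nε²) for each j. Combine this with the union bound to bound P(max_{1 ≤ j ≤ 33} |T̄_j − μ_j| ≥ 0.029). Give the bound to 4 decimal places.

0.5068

Per-experiment Hoeffding bound: 2·exp(−2·2895·0.029²) = 2·exp(−4.86939) = 0.015356.
Union bound over 33 events: 33·0.015356 = 0.50675.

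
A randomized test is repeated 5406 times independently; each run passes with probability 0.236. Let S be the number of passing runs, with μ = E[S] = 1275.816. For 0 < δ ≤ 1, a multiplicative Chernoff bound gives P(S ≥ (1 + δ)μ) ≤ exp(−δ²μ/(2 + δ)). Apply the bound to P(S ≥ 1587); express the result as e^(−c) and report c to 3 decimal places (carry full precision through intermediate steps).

Write 1587 = (1 + δ)μ, so δ = 1587/1275.816 − 1 = 0.2439098…
Then the exponent is δ²μ/(2 + δ) = (1587 − μ)² / (μ·(2 + δ)) = 33.825255.

33.825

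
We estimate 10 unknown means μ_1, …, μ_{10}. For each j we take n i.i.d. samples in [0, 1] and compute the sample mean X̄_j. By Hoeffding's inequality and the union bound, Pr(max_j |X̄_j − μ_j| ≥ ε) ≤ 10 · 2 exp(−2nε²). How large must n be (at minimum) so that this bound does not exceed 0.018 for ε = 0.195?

93

Need 2·10·exp(−2nε²) ≤ 0.018, i.e. exp(−2nε²) ≤ 0.018/20.
So 2nε² ≥ ln(20/0.018) = 7.013116.
Hence n ≥ 7.013116/(2·0.195²) = 92.217.
The smallest integer n is 93.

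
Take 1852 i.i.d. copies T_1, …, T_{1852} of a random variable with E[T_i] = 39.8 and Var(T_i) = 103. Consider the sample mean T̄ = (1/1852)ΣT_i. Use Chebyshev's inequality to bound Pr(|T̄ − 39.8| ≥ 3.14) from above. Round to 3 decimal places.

0.006

Var(T̄) = Var(T_i)/n = 103/1852 = 0.055616.
Chebyshev: Pr(|T̄ − 39.8| ≥ 3.14) ≤ Var(T̄)/(3.14)² = 103/(1852·3.14²) = 0.0056.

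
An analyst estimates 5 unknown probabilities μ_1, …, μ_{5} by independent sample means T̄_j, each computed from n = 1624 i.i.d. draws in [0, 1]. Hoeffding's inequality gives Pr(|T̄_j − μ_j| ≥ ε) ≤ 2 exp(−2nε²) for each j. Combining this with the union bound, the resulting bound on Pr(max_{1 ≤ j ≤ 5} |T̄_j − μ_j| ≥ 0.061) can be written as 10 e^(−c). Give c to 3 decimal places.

Union bound over the 5 events: Pr(max_{1 ≤ j ≤ 5} |T̄_j − μ_j| ≥ 0.061) ≤ 5·2·exp(−2nε²) = 10 exp(−2·1624·0.061²).
So c = 2·1624·0.061² = 12.0858.

12.086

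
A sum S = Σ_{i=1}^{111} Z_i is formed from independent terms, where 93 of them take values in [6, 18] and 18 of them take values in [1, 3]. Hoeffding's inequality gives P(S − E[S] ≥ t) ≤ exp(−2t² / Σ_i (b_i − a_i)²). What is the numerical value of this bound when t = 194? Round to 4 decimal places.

Σ(b_i − a_i)² = 93·12² + 18·2² = 13464.
Exponent = 2·194² / 13464 = 5.59061.
Bound = exp(−5.59061) = 0.00373.

0.0037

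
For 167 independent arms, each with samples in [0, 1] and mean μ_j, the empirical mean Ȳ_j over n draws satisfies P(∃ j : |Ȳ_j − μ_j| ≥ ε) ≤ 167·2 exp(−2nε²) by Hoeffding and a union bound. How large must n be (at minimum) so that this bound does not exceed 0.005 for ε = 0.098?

Need 2·167·exp(−2nε²) ≤ 0.005, i.e. exp(−2nε²) ≤ 0.005/334.
So 2nε² ≥ ln(334/0.005) = 11.109458.
Hence n ≥ 11.109458/(2·0.098²) = 578.377.
The smallest integer n is 579.

579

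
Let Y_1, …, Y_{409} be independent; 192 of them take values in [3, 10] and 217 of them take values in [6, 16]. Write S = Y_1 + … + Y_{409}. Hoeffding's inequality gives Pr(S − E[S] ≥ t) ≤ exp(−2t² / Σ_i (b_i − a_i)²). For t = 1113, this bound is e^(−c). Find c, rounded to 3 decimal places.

Σ(b_i − a_i)² = 192·7² + 217·10² = 31108.
c = 2t² / 31108 = 2·1113² / 31108 = 79.6431.

79.643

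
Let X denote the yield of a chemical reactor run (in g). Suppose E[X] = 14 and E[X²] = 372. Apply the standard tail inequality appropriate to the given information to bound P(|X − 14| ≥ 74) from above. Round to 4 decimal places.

The first two moments determine the variance, so Chebyshev's inequality is the sharpest standard bound available.
Var(X) = E[X²] − (E[X])² = 372 − 196 = 176.
Chebyshev's inequality: P(|X − μ| ≥ t) ≤ Var(X)/t² = 176/5476 = 0.0321.

0.0321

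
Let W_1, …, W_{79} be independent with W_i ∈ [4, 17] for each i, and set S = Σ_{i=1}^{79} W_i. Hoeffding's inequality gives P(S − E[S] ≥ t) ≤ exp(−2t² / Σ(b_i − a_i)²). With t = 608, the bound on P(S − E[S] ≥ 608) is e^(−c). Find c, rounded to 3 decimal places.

Σ(b_i − a_i)² = 79·(13)² = 13351.
c = 2t²/13351 = 2·608²/13351 = 55.3762.

55.376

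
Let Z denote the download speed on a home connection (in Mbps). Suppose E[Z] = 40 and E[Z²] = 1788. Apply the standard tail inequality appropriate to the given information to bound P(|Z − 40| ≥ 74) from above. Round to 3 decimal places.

0.034

The first two moments determine the variance, so Chebyshev's inequality is the sharpest standard bound available.
Var(Z) = E[Z²] − (E[Z])² = 1788 − 1600 = 188.
Chebyshev's inequality: P(|Z − μ| ≥ t) ≤ Var(Z)/t² = 188/5476 = 0.0343.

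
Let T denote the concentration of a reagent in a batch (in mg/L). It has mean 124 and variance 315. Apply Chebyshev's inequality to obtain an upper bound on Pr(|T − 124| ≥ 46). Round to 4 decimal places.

Chebyshev: Pr(|T − μ| ≥ t) ≤ Var(T)/t².
Bound = 315 / 2116 = 0.1489.

0.1489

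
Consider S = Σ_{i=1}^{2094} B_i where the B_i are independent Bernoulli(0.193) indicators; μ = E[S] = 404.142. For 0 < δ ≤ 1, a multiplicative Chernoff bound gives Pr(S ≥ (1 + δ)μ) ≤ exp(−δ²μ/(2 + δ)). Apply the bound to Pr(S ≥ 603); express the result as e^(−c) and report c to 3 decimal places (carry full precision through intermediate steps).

39.264

Write 603 = (1 + δ)μ, so δ = 603/404.142 − 1 = 0.4920498…
Then the exponent is δ²μ/(2 + δ) = (603 − μ)² / (μ·(2 + δ)) = 39.264080.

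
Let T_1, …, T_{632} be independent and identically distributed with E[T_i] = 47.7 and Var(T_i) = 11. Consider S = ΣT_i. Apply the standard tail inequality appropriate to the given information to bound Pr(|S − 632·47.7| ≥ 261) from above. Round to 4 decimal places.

With mean and variance of each term known, Chebyshev's inequality bounds the deviation of the sum (or sample mean).
Var(S) = n·Var(T_i) = 632·11 = 6952.
Chebyshev: Pr(|S − 632·47.7| ≥ 261) ≤ Var(S)/261² = 6952/68121 = 0.1021.

0.1021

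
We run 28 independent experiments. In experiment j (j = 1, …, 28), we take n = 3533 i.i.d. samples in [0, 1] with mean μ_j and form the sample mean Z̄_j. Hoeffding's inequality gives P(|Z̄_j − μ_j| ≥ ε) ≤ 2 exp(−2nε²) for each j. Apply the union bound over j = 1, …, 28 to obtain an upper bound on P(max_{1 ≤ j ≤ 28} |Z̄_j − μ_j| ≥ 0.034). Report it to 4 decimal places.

Per-experiment Hoeffding bound: 2·exp(−2·3533·0.034²) = 2·exp(−8.16830) = 0.000567.
Union bound over 28 events: 28·0.000567 = 0.01588.

0.0159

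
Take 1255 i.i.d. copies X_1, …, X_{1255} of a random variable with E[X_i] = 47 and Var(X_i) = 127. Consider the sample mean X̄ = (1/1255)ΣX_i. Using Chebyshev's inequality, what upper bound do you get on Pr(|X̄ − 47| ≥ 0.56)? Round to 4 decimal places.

Var(X̄) = Var(X_i)/n = 127/1255 = 0.1012.
Chebyshev: Pr(|X̄ − 47| ≥ 0.56) ≤ Var(X̄)/(0.56)² = 127/(1255·0.56²) = 0.3227.

0.3227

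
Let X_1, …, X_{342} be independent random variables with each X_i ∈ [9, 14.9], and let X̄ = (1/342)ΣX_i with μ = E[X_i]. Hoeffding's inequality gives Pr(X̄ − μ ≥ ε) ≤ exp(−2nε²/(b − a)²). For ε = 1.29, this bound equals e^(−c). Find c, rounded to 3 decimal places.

c = 2nε²/(b − a)² = 2·342·1.29² / 5.9² = 32.6988.

32.699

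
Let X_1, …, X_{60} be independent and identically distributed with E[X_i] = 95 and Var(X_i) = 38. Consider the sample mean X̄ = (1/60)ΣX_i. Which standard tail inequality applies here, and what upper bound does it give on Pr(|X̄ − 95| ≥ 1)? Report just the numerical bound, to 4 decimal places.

0.6333

With mean and variance of each term known, Chebyshev's inequality bounds the deviation of the sum (or sample mean).
Var(X̄) = Var(X_i)/n = 38/60 = 0.63333.
Chebyshev: Pr(|X̄ − 95| ≥ 1) ≤ Var(X̄)/(1)² = 38/(60·1²) = 0.6333.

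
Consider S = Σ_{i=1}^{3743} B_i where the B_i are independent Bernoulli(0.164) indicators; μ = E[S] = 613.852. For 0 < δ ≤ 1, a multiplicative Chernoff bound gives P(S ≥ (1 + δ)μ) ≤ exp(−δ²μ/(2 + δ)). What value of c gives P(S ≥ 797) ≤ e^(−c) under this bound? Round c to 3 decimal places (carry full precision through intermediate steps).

Write 797 = (1 + δ)μ, so δ = 797/613.852 − 1 = 0.2983586…
Then the exponent is δ²μ/(2 + δ) = (797 − μ)² / (μ·(2 + δ)) = 23.775130.

23.775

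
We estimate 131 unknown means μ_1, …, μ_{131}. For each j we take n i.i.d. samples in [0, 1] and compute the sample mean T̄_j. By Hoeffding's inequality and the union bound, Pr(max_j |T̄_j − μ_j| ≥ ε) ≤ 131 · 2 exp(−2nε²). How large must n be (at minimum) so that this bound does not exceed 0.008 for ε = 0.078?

Need 2·131·exp(−2nε²) ≤ 0.008, i.e. exp(−2nε²) ≤ 0.008/262.
So 2nε² ≥ ln(262/0.008) = 10.396658.
Hence n ≥ 10.396658/(2·0.078²) = 854.426.
The smallest integer n is 855.

855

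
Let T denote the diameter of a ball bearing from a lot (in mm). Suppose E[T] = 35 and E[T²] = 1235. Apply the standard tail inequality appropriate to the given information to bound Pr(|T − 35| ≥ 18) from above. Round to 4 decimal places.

0.0309

The first two moments determine the variance, so Chebyshev's inequality is the sharpest standard bound available.
Var(T) = E[T²] − (E[T])² = 1235 − 1225 = 10.
Chebyshev's inequality: Pr(|T − μ| ≥ t) ≤ Var(T)/t² = 10/324 = 0.0309.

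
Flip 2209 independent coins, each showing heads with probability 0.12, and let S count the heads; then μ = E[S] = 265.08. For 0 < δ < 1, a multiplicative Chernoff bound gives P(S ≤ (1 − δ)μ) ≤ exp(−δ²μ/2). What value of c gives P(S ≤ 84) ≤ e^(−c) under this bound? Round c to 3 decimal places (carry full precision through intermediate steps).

61.849

Write 84 = (1 − δ)μ, so δ = 1 − 84/265.08 = 0.6831145…
Then the exponent is δ²μ/2 = (μ − 84)²/(2μ) = 61.849190.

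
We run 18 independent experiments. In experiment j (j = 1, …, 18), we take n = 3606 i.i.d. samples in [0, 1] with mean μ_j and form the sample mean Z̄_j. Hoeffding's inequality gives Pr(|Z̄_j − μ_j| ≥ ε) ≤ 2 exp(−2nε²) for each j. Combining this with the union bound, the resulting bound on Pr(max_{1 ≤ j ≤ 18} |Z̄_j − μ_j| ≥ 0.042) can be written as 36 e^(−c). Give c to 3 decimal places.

Union bound over the 18 events: Pr(max_{1 ≤ j ≤ 18} |Z̄_j − μ_j| ≥ 0.042) ≤ 18·2·exp(−2nε²) = 36 exp(−2·3606·0.042²).
So c = 2·3606·0.042² = 12.7220.

12.722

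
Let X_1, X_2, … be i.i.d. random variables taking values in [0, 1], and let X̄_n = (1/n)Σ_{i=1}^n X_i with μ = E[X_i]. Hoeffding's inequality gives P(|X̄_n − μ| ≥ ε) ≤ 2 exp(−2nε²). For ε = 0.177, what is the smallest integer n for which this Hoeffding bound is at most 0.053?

58

Require 2·exp(−2nε²) ≤ 0.053, i.e. 2nε² ≥ ln(2/0.053) = 3.630611.
So n ≥ 3.630611 / (2·0.177²) = 57.943.
The smallest integer n is 58.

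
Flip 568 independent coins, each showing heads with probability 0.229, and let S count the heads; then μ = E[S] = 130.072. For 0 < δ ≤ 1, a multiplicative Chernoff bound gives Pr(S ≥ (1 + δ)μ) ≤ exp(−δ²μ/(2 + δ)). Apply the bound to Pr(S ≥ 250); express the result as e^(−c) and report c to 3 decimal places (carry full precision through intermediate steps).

Write 250 = (1 + δ)μ, so δ = 250/130.072 − 1 = 0.9220124…
Then the exponent is δ²μ/(2 + δ) = (250 − μ)² / (μ·(2 + δ)) = 37.842107.

37.842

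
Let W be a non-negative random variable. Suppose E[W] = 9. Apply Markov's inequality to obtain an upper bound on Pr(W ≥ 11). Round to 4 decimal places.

0.8182

Markov's inequality: for a non-negative random variable, Pr(W ≥ a) ≤ E[W]/a.
Here E[W] = 9 and a = 11, so the bound is 9/11 = 0.8182.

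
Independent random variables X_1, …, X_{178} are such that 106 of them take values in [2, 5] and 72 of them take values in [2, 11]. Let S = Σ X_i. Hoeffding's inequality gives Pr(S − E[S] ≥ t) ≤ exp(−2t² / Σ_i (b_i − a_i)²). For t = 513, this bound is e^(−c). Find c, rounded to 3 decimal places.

Σ(b_i − a_i)² = 106·3² + 72·9² = 6786.
c = 2t² / 6786 = 2·513² / 6786 = 77.5623.

77.562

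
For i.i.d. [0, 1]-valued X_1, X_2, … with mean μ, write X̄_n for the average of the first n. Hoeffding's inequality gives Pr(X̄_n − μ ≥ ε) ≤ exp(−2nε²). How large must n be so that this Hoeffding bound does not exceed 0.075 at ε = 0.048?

Require exp(−2nε²) ≤ 0.075, i.e. 2nε² ≥ ln(1/0.075) = 2.590267.
So n ≥ 2.590267 / (2·0.048²) = 562.124.
The smallest integer n is 563.

563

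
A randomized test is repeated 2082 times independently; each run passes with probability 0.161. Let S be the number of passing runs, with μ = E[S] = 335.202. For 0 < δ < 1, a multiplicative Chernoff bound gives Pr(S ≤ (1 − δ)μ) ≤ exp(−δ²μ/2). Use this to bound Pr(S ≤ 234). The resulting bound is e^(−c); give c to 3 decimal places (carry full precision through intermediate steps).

Write 234 = (1 − δ)μ, so δ = 1 − 234/335.202 = 0.3019135…
Then the exponent is δ²μ/2 = (μ − 234)²/(2μ) = 15.277124.

15.277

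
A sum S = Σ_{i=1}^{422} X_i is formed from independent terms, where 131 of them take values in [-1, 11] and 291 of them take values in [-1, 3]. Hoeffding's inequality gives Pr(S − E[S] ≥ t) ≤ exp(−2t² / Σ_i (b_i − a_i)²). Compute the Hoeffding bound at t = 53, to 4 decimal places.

0.7875

Σ(b_i − a_i)² = 131·12² + 291·4² = 23520.
Exponent = 2·53² / 23520 = 0.23886.
Bound = exp(−0.23886) = 0.78752.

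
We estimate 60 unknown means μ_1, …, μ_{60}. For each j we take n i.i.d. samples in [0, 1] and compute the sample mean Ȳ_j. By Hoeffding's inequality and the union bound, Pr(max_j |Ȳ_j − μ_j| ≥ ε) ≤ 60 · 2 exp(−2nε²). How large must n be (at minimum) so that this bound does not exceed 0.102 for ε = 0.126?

223

Need 2·60·exp(−2nε²) ≤ 0.102, i.e. exp(−2nε²) ≤ 0.102/120.
So 2nε² ≥ ln(120/0.102) = 7.070274.
Hence n ≥ 7.070274/(2·0.126²) = 222.672.
The smallest integer n is 223.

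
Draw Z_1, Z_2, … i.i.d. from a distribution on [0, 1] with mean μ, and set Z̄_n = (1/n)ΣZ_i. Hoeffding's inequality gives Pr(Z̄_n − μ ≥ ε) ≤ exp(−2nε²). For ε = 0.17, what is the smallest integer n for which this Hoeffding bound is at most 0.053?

51

Require exp(−2nε²) ≤ 0.053, i.e. 2nε² ≥ ln(1/0.053) = 2.937463.
So n ≥ 2.937463 / (2·0.17²) = 50.821.
The smallest integer n is 51.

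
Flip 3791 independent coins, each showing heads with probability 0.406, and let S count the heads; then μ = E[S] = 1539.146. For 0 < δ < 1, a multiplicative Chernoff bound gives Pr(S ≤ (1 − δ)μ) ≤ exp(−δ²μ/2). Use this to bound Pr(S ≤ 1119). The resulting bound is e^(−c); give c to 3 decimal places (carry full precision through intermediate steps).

Write 1119 = (1 − δ)μ, so δ = 1 − 1119/1539.146 = 0.2729735…
Then the exponent is δ²μ/2 = (μ − 1119)²/(2μ) = 57.344352.

57.344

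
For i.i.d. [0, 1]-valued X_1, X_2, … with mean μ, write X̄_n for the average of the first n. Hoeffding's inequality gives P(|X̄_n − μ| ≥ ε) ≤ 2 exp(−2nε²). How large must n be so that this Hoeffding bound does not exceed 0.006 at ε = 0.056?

Require 2·exp(−2nε²) ≤ 0.006, i.e. 2nε² ≥ ln(2/0.006) = 5.809143.
So n ≥ 5.809143 / (2·0.056²) = 926.203.
The smallest integer n is 927.

927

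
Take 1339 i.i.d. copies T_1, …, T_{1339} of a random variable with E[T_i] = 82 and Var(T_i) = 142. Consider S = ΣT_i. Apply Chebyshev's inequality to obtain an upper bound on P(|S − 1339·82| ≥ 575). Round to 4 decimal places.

0.5751

Var(S) = n·Var(T_i) = 1339·142 = 190138.
Chebyshev: P(|S − 1339·82| ≥ 575) ≤ Var(S)/575² = 190138/330625 = 0.5751.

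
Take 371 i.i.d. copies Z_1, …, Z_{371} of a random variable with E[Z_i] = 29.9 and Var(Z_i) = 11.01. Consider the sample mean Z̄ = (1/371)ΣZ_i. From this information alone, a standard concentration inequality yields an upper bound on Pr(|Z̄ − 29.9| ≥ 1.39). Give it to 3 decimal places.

0.015

With mean and variance of each term known, Chebyshev's inequality bounds the deviation of the sum (or sample mean).
Var(Z̄) = Var(Z_i)/n = 11.01/371 = 0.029677.
Chebyshev: Pr(|Z̄ − 29.9| ≥ 1.39) ≤ Var(Z̄)/(1.39)² = 11.01/(371·1.39²) = 0.0154.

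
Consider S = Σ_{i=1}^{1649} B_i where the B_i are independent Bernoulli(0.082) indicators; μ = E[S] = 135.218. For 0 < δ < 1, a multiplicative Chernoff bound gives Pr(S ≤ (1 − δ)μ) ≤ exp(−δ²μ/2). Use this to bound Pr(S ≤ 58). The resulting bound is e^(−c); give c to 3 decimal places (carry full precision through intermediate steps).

22.048

Write 58 = (1 − δ)μ, so δ = 1 − 58/135.218 = 0.571063…
Then the exponent is δ²μ/2 = (μ − 58)²/(2μ) = 22.048172.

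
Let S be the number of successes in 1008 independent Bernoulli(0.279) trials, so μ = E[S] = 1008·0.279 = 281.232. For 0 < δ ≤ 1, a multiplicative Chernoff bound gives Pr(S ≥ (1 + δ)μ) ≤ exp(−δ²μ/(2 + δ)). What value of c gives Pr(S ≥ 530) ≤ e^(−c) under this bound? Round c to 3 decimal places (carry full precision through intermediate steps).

Write 530 = (1 + δ)μ, so δ = 530/281.232 − 1 = 0.8845651…
Then the exponent is δ²μ/(2 + δ) = (530 − μ)² / (μ·(2 + δ)) = 76.285844.

76.286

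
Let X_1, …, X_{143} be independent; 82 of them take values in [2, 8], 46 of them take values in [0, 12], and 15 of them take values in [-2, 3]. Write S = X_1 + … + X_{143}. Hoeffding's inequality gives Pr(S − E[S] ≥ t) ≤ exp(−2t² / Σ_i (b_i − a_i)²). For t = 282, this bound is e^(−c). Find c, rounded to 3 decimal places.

Σ(b_i − a_i)² = 82·6² + 46·12² + 15·5² = 9951.
c = 2t² / 9951 = 2·282² / 9951 = 15.9831.

15.983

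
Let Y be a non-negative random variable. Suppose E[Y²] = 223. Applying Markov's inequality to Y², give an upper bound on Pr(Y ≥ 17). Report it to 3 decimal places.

Since Y ≥ 0, the event {Y ≥ 17} is the same as {Y² ≥ 289}.
Markov's inequality applied to Y² gives Pr(Y² ≥ 289) ≤ E[Y²]/289 = 223/289 = 0.7716.

0.772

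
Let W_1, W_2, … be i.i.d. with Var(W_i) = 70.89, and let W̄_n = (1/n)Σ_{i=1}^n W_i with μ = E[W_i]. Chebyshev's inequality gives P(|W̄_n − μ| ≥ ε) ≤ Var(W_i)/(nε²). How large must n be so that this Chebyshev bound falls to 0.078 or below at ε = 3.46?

76

Require 70.89/(n·3.46²) ≤ 0.078, i.e. n ≥ 70.89/(0.078·3.46²) = 75.917.
The smallest integer n is 76.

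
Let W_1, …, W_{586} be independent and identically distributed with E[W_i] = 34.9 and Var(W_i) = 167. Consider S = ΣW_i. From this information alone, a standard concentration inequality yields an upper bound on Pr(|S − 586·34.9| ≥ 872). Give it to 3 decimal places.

0.129

With mean and variance of each term known, Chebyshev's inequality bounds the deviation of the sum (or sample mean).
Var(S) = n·Var(W_i) = 586·167 = 97862.
Chebyshev: Pr(|S − 586·34.9| ≥ 872) ≤ Var(S)/872² = 97862/760384 = 0.1287.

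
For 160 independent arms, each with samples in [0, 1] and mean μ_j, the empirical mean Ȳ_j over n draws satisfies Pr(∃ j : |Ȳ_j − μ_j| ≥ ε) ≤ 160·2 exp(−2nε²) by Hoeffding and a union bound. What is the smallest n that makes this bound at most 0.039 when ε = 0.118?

324

Need 2·160·exp(−2nε²) ≤ 0.039, i.e. exp(−2nε²) ≤ 0.039/320.
So 2nε² ≥ ln(320/0.039) = 9.012515.
Hence n ≥ 9.012515/(2·0.118²) = 323.632.
The smallest integer n is 324.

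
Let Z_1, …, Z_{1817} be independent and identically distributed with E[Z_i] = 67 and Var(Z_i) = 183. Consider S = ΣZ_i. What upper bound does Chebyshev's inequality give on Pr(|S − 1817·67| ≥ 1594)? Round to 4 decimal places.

0.1309

Var(S) = n·Var(Z_i) = 1817·183 = 332511.
Chebyshev: Pr(|S − 1817·67| ≥ 1594) ≤ Var(S)/1594² = 332511/2540836 = 0.1309.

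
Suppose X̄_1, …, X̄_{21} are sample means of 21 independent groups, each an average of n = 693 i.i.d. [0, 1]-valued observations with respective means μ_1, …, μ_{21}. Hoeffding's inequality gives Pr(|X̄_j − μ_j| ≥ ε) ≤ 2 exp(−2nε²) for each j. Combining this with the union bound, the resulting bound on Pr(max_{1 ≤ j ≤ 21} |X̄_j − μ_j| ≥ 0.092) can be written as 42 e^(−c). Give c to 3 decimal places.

Union bound over the 21 events: Pr(max_{1 ≤ j ≤ 21} |X̄_j − μ_j| ≥ 0.092) ≤ 21·2·exp(−2nε²) = 42 exp(−2·693·0.092²).
So c = 2·693·0.092² = 11.7311.

11.731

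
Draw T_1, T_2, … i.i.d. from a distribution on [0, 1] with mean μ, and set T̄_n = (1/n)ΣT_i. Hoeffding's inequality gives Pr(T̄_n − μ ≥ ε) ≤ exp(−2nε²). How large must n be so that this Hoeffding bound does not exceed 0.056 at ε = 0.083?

210

Require exp(−2nε²) ≤ 0.056, i.e. 2nε² ≥ ln(1/0.056) = 2.882404.
So n ≥ 2.882404 / (2·0.083²) = 209.203.
The smallest integer n is 210.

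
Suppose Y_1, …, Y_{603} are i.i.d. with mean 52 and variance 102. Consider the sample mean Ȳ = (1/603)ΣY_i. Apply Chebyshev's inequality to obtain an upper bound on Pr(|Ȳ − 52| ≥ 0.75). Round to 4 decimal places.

Var(Ȳ) = Var(Y_i)/n = 102/603 = 0.16915.
Chebyshev: Pr(|Ȳ − 52| ≥ 0.75) ≤ Var(Ȳ)/(0.75)² = 102/(603·0.75²) = 0.3007.

0.3007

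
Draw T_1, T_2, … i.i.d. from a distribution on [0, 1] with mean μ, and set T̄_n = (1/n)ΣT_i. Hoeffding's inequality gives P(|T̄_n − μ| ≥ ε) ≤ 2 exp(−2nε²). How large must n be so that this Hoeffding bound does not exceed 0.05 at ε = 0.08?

289

Require 2·exp(−2nε²) ≤ 0.05, i.e. 2nε² ≥ ln(2/0.05) = 3.688879.
So n ≥ 3.688879 / (2·0.08²) = 288.194.
The smallest integer n is 289.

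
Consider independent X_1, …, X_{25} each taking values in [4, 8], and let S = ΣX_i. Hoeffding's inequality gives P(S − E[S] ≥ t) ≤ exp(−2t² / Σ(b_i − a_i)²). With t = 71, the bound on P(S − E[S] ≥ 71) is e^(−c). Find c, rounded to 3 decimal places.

25.205

Σ(b_i − a_i)² = 25·(4)² = 400.
c = 2t²/400 = 2·71²/400 = 25.2050.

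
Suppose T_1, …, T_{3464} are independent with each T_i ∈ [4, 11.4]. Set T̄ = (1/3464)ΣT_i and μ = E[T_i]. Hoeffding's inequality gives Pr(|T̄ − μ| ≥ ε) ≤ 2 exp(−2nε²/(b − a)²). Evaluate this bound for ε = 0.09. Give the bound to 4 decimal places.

0.7178

Exponent: 2nε²/(b − a)² = 2·3464·0.09² / 7.4² = 1.02478.
Bound = 2·exp(−1.02478) = 0.71775.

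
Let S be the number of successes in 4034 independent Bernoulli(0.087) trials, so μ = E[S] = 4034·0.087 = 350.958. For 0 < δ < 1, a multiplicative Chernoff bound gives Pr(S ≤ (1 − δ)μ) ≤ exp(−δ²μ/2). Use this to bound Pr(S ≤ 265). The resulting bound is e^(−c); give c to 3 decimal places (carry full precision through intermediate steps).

10.527

Write 265 = (1 − δ)μ, so δ = 1 − 265/350.958 = 0.2449239…
Then the exponent is δ²μ/2 = (μ − 265)²/(2μ) = 10.526584.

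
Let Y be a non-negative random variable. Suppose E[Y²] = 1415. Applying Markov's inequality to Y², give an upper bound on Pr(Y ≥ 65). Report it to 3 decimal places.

Since Y ≥ 0, the event {Y ≥ 65} is the same as {Y² ≥ 4225}.
Markov's inequality applied to Y² gives Pr(Y² ≥ 4225) ≤ E[Y²]/4225 = 1415/4225 = 0.3349.

0.335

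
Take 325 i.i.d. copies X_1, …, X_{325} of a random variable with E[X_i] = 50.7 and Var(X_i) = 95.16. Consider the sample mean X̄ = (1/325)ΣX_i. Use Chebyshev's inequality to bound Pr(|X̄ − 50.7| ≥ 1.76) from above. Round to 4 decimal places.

0.0945

Var(X̄) = Var(X_i)/n = 95.16/325 = 0.2928.
Chebyshev: Pr(|X̄ − 50.7| ≥ 1.76) ≤ Var(X̄)/(1.76)² = 95.16/(325·1.76²) = 0.0945.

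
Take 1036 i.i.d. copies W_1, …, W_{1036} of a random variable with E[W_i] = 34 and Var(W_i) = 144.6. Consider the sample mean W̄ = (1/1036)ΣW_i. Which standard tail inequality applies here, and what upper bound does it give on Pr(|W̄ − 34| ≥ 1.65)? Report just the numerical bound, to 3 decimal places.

With mean and variance of each term known, Chebyshev's inequality bounds the deviation of the sum (or sample mean).
Var(W̄) = Var(W_i)/n = 144.6/1036 = 0.13958.
Chebyshev: Pr(|W̄ − 34| ≥ 1.65) ≤ Var(W̄)/(1.65)² = 144.6/(1036·1.65²) = 0.0513.

0.051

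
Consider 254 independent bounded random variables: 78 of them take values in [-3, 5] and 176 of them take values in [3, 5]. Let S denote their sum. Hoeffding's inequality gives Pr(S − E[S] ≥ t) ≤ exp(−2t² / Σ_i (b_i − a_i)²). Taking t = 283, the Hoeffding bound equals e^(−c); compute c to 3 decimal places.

28.121

Σ(b_i − a_i)² = 78·8² + 176·2² = 5696.
c = 2t² / 5696 = 2·283² / 5696 = 28.1211.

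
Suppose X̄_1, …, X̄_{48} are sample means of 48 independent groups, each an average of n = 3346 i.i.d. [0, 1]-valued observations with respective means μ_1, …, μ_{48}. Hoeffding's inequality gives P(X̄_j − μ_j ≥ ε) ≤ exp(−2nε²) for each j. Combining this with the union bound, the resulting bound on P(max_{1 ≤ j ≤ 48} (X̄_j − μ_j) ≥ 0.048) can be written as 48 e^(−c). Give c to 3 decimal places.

15.418

Union bound over the 48 events: P(max_{1 ≤ j ≤ 48} (X̄_j − μ_j) ≥ 0.048) ≤ 48·exp(−2nε²) = 48 exp(−2·3346·0.048²).
So c = 2·3346·0.048² = 15.4184.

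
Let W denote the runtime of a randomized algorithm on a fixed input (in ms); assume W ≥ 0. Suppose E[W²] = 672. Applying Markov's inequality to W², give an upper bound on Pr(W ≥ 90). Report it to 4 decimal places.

0.0830

Since W ≥ 0, the event {W ≥ 90} is the same as {W² ≥ 8100}.
Markov's inequality applied to W² gives Pr(W² ≥ 8100) ≤ E[W²]/8100 = 672/8100 = 0.0830.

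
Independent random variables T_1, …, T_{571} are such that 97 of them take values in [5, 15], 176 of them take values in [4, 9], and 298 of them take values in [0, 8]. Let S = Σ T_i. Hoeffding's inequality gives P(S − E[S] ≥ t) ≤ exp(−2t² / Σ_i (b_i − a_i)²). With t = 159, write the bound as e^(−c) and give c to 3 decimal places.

1.524

Σ(b_i − a_i)² = 97·10² + 176·5² + 298·8² = 33172.
c = 2t² / 33172 = 2·159² / 33172 = 1.5242.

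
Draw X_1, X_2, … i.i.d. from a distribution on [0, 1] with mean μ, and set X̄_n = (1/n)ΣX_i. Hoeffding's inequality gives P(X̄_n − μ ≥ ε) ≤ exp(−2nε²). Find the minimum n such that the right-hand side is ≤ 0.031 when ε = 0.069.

365

Require exp(−2nε²) ≤ 0.031, i.e. 2nε² ≥ ln(1/0.031) = 3.473768.
So n ≥ 3.473768 / (2·0.069²) = 364.815.
The smallest integer n is 365.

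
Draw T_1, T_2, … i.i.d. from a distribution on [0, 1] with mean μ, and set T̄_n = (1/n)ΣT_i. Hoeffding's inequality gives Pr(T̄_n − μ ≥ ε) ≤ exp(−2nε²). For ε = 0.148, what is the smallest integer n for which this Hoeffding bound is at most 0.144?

Require exp(−2nε²) ≤ 0.144, i.e. 2nε² ≥ ln(1/0.144) = 1.937942.
So n ≥ 1.937942 / (2·0.148²) = 44.237.
The smallest integer n is 45.

45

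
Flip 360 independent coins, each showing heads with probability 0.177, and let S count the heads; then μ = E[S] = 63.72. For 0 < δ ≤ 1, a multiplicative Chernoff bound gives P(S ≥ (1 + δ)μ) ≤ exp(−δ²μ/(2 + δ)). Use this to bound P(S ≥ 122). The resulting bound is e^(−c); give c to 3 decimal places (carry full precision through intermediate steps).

18.289

Write 122 = (1 + δ)μ, so δ = 122/63.72 − 1 = 0.9146265…
Then the exponent is δ²μ/(2 + δ) = (122 − μ)² / (μ·(2 + δ)) = 18.288598.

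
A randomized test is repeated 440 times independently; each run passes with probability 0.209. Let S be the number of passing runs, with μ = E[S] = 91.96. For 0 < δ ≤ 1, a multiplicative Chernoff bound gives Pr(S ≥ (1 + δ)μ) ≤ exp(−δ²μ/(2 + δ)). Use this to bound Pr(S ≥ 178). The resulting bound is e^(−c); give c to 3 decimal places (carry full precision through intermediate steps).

Write 178 = (1 + δ)μ, so δ = 178/91.96 − 1 = 0.9356242…
Then the exponent is δ²μ/(2 + δ) = (178 − μ)² / (μ·(2 + δ)) = 27.422143.

27.422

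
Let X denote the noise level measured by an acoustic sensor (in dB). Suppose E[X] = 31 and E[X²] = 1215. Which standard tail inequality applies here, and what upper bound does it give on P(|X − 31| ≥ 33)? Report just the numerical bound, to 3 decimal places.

The first two moments determine the variance, so Chebyshev's inequality is the sharpest standard bound available.
Var(X) = E[X²] − (E[X])² = 1215 − 961 = 254.
Chebyshev's inequality: P(|X − μ| ≥ t) ≤ Var(X)/t² = 254/1089 = 0.2332.

0.233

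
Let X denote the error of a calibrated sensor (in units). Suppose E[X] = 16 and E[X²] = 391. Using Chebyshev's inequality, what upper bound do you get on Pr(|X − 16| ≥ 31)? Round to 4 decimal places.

Var(X) = E[X²] − (E[X])² = 391 − 256 = 135.
Chebyshev's inequality: Pr(|X − μ| ≥ t) ≤ Var(X)/t² = 135/961 = 0.1405.

0.1405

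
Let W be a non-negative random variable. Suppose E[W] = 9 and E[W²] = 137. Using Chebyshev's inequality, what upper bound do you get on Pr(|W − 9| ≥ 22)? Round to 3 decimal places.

Var(W) = E[W²] − (E[W])² = 137 − 81 = 56.
Chebyshev's inequality: Pr(|W − μ| ≥ t) ≤ Var(W)/t² = 56/484 = 0.1157.

0.116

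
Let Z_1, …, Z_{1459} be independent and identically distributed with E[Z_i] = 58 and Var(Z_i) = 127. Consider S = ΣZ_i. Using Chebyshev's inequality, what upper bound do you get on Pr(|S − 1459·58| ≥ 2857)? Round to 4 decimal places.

0.0227

Var(S) = n·Var(Z_i) = 1459·127 = 185293.
Chebyshev: Pr(|S − 1459·58| ≥ 2857) ≤ Var(S)/2857² = 185293/8162449 = 0.0227.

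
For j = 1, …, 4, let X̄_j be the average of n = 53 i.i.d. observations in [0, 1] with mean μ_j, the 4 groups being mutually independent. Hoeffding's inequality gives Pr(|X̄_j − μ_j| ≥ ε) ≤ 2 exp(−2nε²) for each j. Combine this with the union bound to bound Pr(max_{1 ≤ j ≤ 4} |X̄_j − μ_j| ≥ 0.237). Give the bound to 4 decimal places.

Per-experiment Hoeffding bound: 2·exp(−2·53·0.237²) = 2·exp(−5.95391) = 0.0051913.
Union bound over 4 events: 4·0.0051913 = 0.02077.

0.0208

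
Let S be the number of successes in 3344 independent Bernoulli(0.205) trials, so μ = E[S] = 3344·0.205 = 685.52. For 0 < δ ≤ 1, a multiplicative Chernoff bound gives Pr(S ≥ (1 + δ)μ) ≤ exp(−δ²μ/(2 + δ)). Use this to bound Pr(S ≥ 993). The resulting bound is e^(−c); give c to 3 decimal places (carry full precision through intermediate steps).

Write 993 = (1 + δ)μ, so δ = 993/685.52 − 1 = 0.4485354…
Then the exponent is δ²μ/(2 + δ) = (993 − μ)² / (μ·(2 + δ)) = 56.325781.

56.326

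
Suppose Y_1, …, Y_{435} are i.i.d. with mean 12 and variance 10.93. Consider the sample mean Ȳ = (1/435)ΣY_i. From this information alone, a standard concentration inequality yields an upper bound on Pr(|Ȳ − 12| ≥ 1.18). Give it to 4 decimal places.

With mean and variance of each term known, Chebyshev's inequality bounds the deviation of the sum (or sample mean).
Var(Ȳ) = Var(Y_i)/n = 10.93/435 = 0.025126.
Chebyshev: Pr(|Ȳ − 12| ≥ 1.18) ≤ Var(Ȳ)/(1.18)² = 10.93/(435·1.18²) = 0.0180.

0.0180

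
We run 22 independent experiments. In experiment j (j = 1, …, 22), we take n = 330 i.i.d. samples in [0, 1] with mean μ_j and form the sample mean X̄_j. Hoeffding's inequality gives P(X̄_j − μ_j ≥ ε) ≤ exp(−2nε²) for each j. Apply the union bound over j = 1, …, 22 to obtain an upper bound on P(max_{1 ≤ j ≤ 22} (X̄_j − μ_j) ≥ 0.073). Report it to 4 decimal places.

Per-experiment Hoeffding bound: exp(−2·330·0.073²) = exp(−3.51714) = 0.029684.
Union bound over 22 events: 22·0.029684 = 0.65305.

0.6531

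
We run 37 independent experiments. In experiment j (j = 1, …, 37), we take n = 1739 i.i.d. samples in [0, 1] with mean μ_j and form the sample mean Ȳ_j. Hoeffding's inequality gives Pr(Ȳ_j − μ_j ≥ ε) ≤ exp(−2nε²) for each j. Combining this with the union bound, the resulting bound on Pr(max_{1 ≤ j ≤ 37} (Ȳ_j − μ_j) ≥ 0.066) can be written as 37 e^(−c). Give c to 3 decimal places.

Union bound over the 37 events: Pr(max_{1 ≤ j ≤ 37} (Ȳ_j − μ_j) ≥ 0.066) ≤ 37·exp(−2nε²) = 37 exp(−2·1739·0.066²).
So c = 2·1739·0.066² = 15.1502.

15.150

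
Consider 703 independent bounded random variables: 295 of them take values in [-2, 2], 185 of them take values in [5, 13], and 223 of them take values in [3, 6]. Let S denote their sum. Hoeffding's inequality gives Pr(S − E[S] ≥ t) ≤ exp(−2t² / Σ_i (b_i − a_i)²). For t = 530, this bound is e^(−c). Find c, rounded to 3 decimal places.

Σ(b_i − a_i)² = 295·4² + 185·8² + 223·3² = 18567.
c = 2t² / 18567 = 2·530² / 18567 = 30.2580.

30.258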